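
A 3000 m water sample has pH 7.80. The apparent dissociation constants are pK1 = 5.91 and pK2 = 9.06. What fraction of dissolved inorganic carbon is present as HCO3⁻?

α₁ = 1 / (1 + [H⁺]/K1 + K2/[H⁺]) = 1 / (1 + 10^-1.89 + 10^-1.26)
   = 1 / (1 + 0.012882 + 0.054954) = 1/1.0678 = 0.9365

α₁ = 0.936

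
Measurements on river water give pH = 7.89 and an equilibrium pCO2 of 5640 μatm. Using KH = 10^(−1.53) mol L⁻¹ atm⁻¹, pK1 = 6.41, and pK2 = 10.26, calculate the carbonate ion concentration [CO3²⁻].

[CO3²⁻] = 0.0214 mmol/L

[CO2*] = KH · pCO2 = 10^(−1.53) × 5640×10^-6 = 1.664×10^-4 mol/L
α₀ = 1/(1 + K1/[H⁺] + K1K2/[H⁺]²) = 1/(1 + 10^+1.48 + 10^-0.89) = 0.03192
DIC = [CO2*]/α₀ = 1.664×10^-4 / 0.03192 = 5.215 mmol/L
[CO3²⁻] = α₂·DIC; α₂ = 0.004112, so [CO3²⁻] = 0.004112 × 5.215 = 0.0214 mmol/L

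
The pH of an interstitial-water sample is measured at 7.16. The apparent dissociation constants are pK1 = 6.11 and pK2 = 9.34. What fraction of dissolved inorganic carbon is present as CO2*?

α₀ = 1 / (1 + K1/[H⁺] + K1K2/[H⁺]²) = 1 / (1 + 10^+1.05 + 10^-1.13)
   = 1 / (1 + 11.220 + 0.074131) = 1/12.294 = 0.08134

α₀ = 0.0813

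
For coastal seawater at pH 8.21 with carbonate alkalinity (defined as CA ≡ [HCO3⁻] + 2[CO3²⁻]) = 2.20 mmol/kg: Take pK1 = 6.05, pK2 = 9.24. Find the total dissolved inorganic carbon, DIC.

CA = [HCO3⁻] + 2[CO3²⁻] = (α₁ + 2α₂)·DIC
At pH 8.21: [H⁺]/K1 = 10^-2.16 = 0.0069183, K2/[H⁺] = 10^-1.03 = 0.093325
α₁ = 1/(1 + 0.0069183 + 0.093325) = 1/1.1002 = 0.9089; α₂ = α₁·K2/[H⁺] = 0.08482
α₁ + 2α₂ = 1.0785
DIC = CA / (α₁ + 2α₂) = 2.20 / 1.0785 = 2.04 mmol/kg

DIC = 2.04 mmol/kg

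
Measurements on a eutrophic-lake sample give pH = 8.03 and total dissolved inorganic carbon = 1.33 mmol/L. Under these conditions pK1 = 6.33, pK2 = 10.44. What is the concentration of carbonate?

[CO3²⁻] = 5.05 μmol/L

α₂ = 1 / (1 + [H⁺]/K2 + [H⁺]²/(K1K2)) = 1 / (1 + 10^+2.41 + 10^+0.71)
   = 1 / (1 + 257.04 + 5.1286) = 1/263.17 = 0.003800
[CO3²⁻] = α₂ × DIC = 0.003800 × 1.33 = 0.00505 mmol/L = 5.05 μmol/L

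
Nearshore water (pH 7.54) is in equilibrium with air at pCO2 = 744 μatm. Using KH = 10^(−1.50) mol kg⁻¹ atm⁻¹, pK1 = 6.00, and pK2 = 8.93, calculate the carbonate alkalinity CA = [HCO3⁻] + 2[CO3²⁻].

CA = 0.882 mmol/kg

[CO2*] = KH · pCO2 = 10^(−1.50) × 744×10^-6 = 2.353×10^-5 mol/kg
α₀ = 1/(1 + K1/[H⁺] + K1K2/[H⁺]²) = 1/(1 + 10^+1.54 + 10^+0.15) = 0.02696
DIC = [CO2*]/α₀ = 2.353×10^-5 / 0.02696 = 0.8725 mmol/kg
CA = (α₁ + 2α₂)·DIC = (0.9349 + 2×0.03809) × 0.8725 = 0.882 mmol/kg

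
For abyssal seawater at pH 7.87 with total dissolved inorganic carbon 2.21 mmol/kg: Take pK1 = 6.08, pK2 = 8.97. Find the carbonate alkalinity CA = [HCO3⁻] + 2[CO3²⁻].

CA = [HCO3⁻] + 2[CO3²⁻] = (α₁ + 2α₂)·DIC
At pH 7.87: [H⁺]/K1 = 10^-1.79 = 0.016218, K2/[H⁺] = 10^-1.10 = 0.079433
α₁ = 1/(1 + 0.016218 + 0.079433) = 1/1.0957 = 0.9127; α₂ = α₁·K2/[H⁺] = 0.07250
α₁ + 2α₂ = 1.0577
CA = 1.0577 × 2.21 = 2.34 mmol/kg

CA = 2.34 mmol/kg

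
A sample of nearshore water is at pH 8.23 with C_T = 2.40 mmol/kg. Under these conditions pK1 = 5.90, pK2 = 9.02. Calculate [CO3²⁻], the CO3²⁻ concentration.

[CO3²⁻] = 0.334 mmol/kg

α₂ = 1 / (1 + [H⁺]/K2 + [H⁺]²/(K1K2)) = 1 / (1 + 10^+0.79 + 10^-1.54)
   = 1 / (1 + 6.1660 + 0.028840) = 1/7.1948 = 0.1390
[CO3²⁻] = α₂ × DIC = 0.1390 × 2.40 = 0.334 mmol/kg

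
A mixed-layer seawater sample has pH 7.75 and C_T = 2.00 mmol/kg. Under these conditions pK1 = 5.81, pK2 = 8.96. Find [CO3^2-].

[CO3²⁻] = 0.115 mmol/kg

α₂ = 1 / (1 + [H⁺]/K2 + [H⁺]²/(K1K2)) = 1 / (1 + 10^+1.21 + 10^-0.73)
   = 1 / (1 + 16.218 + 0.18621) = 1/17.404 = 0.05746
[CO3²⁻] = α₂ × DIC = 0.05746 × 2.00 = 0.115 mmol/kg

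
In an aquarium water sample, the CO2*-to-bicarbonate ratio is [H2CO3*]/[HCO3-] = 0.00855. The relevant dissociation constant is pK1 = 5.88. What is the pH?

pH = 7.95

From K1 = [H⁺][HCO3-]/[H2CO3*]:  pH = pK1 − log₁₀([H2CO3*]/[HCO3-])
log₁₀(0.00855) = -2.068
pH = 5.88 − (-2.068) = 7.95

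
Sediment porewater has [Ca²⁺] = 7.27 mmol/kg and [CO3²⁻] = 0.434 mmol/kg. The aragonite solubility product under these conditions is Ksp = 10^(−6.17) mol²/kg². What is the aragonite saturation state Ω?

Ksp = 10^(−6.17) = 6.761×10^-7
Ω = [Ca²⁺][CO3²⁻]/Ksp = (7.27×10^-3)(0.434×10^-3) / 6.761×10^-7 = 4.67

Ω = 4.67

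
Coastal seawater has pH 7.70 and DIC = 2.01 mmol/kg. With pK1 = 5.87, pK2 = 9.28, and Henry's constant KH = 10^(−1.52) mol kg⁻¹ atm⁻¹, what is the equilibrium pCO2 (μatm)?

α₀ = 1 / (1 + K1/[H⁺] + K1K2/[H⁺]²) = 1 / (1 + 10^+1.83 + 10^+0.25)
   = 1 / (1 + 67.608 + 1.7783) = 1/70.387 = 0.01421
[CO2*] = α₀ × DIC = 0.01421 × 2.01 = 0.02856 mmol/kg
pCO2 = [CO2*]/KH = 2.856×10^-5 / 3.020×10^-2 = 946 μatm

pCO2 = 946 μatm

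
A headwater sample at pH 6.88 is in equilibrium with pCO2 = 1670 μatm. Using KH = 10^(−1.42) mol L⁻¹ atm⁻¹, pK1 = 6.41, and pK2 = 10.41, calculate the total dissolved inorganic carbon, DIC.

DIC = 0.251 mmol/L

[CO2*] = KH · pCO2 = 10^(−1.42) × 1670×10^-6 = 6.349×10^-5 mol/L
α₀ = 1/(1 + K1/[H⁺] + K1K2/[H⁺]²) = 1/(1 + 10^+0.47 + 10^-3.06) = 0.2530
DIC = [CO2*]/α₀ = 6.349×10^-5 / 0.2530 = 0.251 mmol/L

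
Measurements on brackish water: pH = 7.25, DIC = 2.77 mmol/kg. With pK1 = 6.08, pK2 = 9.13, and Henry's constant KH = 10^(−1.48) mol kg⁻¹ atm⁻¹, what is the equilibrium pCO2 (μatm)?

α₀ = 1 / (1 + K1/[H⁺] + K1K2/[H⁺]²) = 1 / (1 + 10^+1.17 + 10^-0.71)
   = 1 / (1 + 14.791 + 0.19498) = 1/15.986 = 0.06255
[CO2*] = α₀ × DIC = 0.06255 × 2.77 = 0.1733 mmol/kg
pCO2 = [CO2*]/KH = 1.733×10^-4 / 3.311×10^-2 = 5230 μatm

pCO2 = 5230 μatm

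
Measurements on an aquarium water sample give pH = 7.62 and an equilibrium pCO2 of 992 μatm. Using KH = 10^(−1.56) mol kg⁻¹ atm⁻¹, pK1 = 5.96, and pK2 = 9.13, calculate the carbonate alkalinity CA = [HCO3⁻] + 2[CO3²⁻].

[CO2*] = KH · pCO2 = 10^(−1.56) × 992×10^-6 = 2.732×10^-5 mol/kg
α₀ = 1/(1 + K1/[H⁺] + K1K2/[H⁺]²) = 1/(1 + 10^+1.66 + 10^+0.15) = 0.02078
DIC = [CO2*]/α₀ = 2.732×10^-5 / 0.02078 = 1.315 mmol/kg
CA = (α₁ + 2α₂)·DIC = (0.9499 + 2×0.02935) × 1.315 = 1.33 mmol/kg

CA = 1.33 mmol/kg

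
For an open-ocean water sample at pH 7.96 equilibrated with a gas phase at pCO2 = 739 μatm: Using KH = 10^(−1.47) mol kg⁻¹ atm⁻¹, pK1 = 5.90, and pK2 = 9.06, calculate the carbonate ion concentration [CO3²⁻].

[CO3²⁻] = 0.228 mmol/kg

[CO2*] = KH · pCO2 = 10^(−1.47) × 739×10^-6 = 2.504×10^-5 mol/kg
α₀ = 1/(1 + K1/[H⁺] + K1K2/[H⁺]²) = 1/(1 + 10^+2.06 + 10^+0.96) = 0.008004
DIC = [CO2*]/α₀ = 2.504×10^-5 / 0.008004 = 3.128 mmol/kg
[CO3²⁻] = α₂·DIC; α₂ = 0.07300, so [CO3²⁻] = 0.07300 × 3.128 = 0.228 mmol/kg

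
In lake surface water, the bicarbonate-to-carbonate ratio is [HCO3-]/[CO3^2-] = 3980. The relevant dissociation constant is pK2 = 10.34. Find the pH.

pH = 6.74

From K2 = [H⁺][CO3^2-]/[HCO3-]:  pH = pK2 − log₁₀([HCO3-]/[CO3^2-])
log₁₀(3980) = +3.600
pH = 10.34 − (+3.600) = 6.74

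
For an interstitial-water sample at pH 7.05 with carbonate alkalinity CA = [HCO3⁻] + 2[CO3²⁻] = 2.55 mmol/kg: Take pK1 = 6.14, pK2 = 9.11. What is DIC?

DIC = 2.84 mmol/kg

CA = [HCO3⁻] + 2[CO3²⁻] = (α₁ + 2α₂)·DIC
At pH 7.05: [H⁺]/K1 = 10^-0.91 = 0.12303, K2/[H⁺] = 10^-2.06 = 0.0087096
α₁ = 1/(1 + 0.12303 + 0.0087096) = 1/1.1317 = 0.8836; α₂ = α₁·K2/[H⁺] = 0.007696
α₁ + 2α₂ = 0.8990
DIC = CA / (α₁ + 2α₂) = 2.55 / 0.8990 = 2.84 mmol/kg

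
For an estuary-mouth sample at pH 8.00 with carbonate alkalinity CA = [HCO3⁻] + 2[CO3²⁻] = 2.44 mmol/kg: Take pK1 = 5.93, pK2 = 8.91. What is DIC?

CA = [HCO3⁻] + 2[CO3²⁻] = (α₁ + 2α₂)·DIC
At pH 8.00: [H⁺]/K1 = 10^-2.07 = 0.0085114, K2/[H⁺] = 10^-0.91 = 0.12303
α₁ = 1/(1 + 0.0085114 + 0.12303) = 1/1.1315 = 0.8838; α₂ = α₁·K2/[H⁺] = 0.1087
α₁ + 2α₂ = 1.1012
DIC = CA / (α₁ + 2α₂) = 2.44 / 1.1012 = 2.22 mmol/kg

DIC = 2.22 mmol/kg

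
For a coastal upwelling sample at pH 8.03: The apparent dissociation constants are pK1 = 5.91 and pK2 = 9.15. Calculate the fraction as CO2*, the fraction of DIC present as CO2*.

α₀ = 1 / (1 + K1/[H⁺] + K1K2/[H⁺]²) = 1 / (1 + 10^+2.12 + 10^+1.00)
   = 1 / (1 + 131.83 + 10.000) = 1/142.83 = 0.007002

α₀ = 0.00700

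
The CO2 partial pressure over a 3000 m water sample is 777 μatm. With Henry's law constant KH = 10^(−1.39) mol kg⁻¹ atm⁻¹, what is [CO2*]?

[CO2*] = 31.7 μmol/kg

KH = 10^(−1.39) = 4.074×10^-2 mol kg⁻¹ atm⁻¹
[CO2*] = KH · pCO2 = 4.074×10^-2 × 777×10^-6 atm = 3.17×10^-5 mol/kg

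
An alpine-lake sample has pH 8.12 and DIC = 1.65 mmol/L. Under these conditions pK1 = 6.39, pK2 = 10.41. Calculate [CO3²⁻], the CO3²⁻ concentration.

[CO3²⁻] = 8.27 μmol/L

α₂ = 1 / (1 + [H⁺]/K2 + [H⁺]²/(K1K2)) = 1 / (1 + 10^+2.29 + 10^+0.56)
   = 1 / (1 + 194.98 + 3.6308) = 1/199.62 = 0.005010
[CO3²⁻] = α₂ × DIC = 0.005010 × 1.65 = 0.00827 mmol/L = 8.27 μmol/L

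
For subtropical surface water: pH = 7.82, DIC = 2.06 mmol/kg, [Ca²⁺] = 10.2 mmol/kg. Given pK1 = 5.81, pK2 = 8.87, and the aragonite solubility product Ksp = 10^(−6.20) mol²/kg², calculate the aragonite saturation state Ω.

α₂ = 1 / (1 + [H⁺]/K2 + [H⁺]²/(K1K2)) = 1 / (1 + 10^+1.05 + 10^-0.96)
   = 1 / (1 + 11.220 + 0.10965) = 1/12.330 = 0.08110
[CO3²⁻] = α₂ × DIC = 0.08110 × 2.06 = 0.1671 mmol/kg
Ksp = 10^(−6.20) = 6.310×10^-7
Ω = [Ca²⁺][CO3²⁻]/Ksp = (10.2×10^-3)(1.671×10^-4) / 6.310×10^-7 = 2.70

Ω = 2.70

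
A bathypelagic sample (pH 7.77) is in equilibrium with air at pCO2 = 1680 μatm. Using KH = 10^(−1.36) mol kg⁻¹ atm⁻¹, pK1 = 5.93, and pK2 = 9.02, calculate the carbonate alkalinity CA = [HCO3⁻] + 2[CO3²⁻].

CA = 5.64 mmol/kg

[CO2*] = KH · pCO2 = 10^(−1.36) × 1680×10^-6 = 7.333×10^-5 mol/kg
α₀ = 1/(1 + K1/[H⁺] + K1K2/[H⁺]²) = 1/(1 + 10^+1.84 + 10^+0.59) = 0.01350
DIC = [CO2*]/α₀ = 7.333×10^-5 / 0.01350 = 5.432 mmol/kg
CA = (α₁ + 2α₂)·DIC = (0.9340 + 2×0.05252) × 5.432 = 5.64 mmol/kg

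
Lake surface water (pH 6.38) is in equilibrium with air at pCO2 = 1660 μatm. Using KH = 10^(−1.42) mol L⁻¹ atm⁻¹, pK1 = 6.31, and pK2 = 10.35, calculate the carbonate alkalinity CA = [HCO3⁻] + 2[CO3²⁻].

CA = 0.0742 mmol/L

[CO2*] = KH · pCO2 = 10^(−1.42) × 1660×10^-6 = 6.311×10^-5 mol/L
α₀ = 1/(1 + K1/[H⁺] + K1K2/[H⁺]²) = 1/(1 + 10^+0.07 + 10^-3.90) = 0.4598
DIC = [CO2*]/α₀ = 6.311×10^-5 / 0.4598 = 0.1373 mmol/L
CA = (α₁ + 2α₂)·DIC = (0.5402 + 2×5.788×10^-5) × 0.1373 = 0.0742 mmol/L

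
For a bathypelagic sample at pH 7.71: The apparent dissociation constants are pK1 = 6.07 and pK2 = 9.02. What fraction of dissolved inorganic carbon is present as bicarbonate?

α₁ = 0.933

α₁ = 1 / (1 + [H⁺]/K1 + K2/[H⁺]) = 1 / (1 + 10^-1.64 + 10^-1.31)
   = 1 / (1 + 0.022909 + 0.048978) = 1/1.0719 = 0.9329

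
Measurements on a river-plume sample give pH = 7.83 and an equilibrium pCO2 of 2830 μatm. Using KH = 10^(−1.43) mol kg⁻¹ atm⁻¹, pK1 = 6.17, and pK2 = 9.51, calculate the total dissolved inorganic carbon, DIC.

[CO2*] = KH · pCO2 = 10^(−1.43) × 2830×10^-6 = 1.051×10^-4 mol/kg
α₀ = 1/(1 + K1/[H⁺] + K1K2/[H⁺]²) = 1/(1 + 10^+1.66 + 10^-0.02) = 0.02098
DIC = [CO2*]/α₀ = 1.051×10^-4 / 0.02098 = 5.01 mmol/kg

DIC = 5.01 mmol/kg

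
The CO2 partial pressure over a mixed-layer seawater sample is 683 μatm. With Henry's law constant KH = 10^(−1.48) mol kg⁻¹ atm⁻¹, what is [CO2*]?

KH = 10^(−1.48) = 3.311×10^-2 mol kg⁻¹ atm⁻¹
[CO2*] = KH · pCO2 = 3.311×10^-2 × 683×10^-6 atm = 2.26×10^-5 mol/kg

[CO2*] = 22.6 μmol/kg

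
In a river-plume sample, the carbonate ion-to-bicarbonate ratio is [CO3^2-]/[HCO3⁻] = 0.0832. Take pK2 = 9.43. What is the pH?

From K2 = [H⁺][CO3^2-]/[HCO3⁻]:  pH = pK2 + log₁₀([CO3^2-]/[HCO3⁻])
log₁₀(0.0832) = -1.080
pH = 9.43 + (-1.080) = 8.35

pH = 8.35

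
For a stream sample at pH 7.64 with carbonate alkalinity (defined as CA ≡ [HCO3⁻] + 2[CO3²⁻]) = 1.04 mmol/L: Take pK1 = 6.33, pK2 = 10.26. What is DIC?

CA = [HCO3⁻] + 2[CO3²⁻] = (α₁ + 2α₂)·DIC
At pH 7.64: [H⁺]/K1 = 10^-1.31 = 0.048978, K2/[H⁺] = 10^-2.62 = 0.0023988
α₁ = 1/(1 + 0.048978 + 0.0023988) = 1/1.0514 = 0.9511; α₂ = α₁·K2/[H⁺] = 0.002282
α₁ + 2α₂ = 0.9557
DIC = CA / (α₁ + 2α₂) = 1.04 / 0.9557 = 1.09 mmol/L

DIC = 1.09 mmol/L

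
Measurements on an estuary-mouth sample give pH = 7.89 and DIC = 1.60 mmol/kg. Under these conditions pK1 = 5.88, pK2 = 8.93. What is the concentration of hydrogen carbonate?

α₁ = 1 / (1 + [H⁺]/K1 + K2/[H⁺]) = 1 / (1 + 10^-2.01 + 10^-1.04)
   = 1 / (1 + 0.0097724 + 0.091201) = 1/1.1010 = 0.9083
[HCO3⁻] = α₁ × DIC = 0.9083 × 1.60 = 1.45 mmol/kg

[HCO3⁻] = 1.45 mmol/kg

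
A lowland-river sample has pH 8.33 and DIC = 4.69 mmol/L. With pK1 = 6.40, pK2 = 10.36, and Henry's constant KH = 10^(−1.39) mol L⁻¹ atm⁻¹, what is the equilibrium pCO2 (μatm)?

pCO2 = 1320 μatm

α₀ = 1 / (1 + K1/[H⁺] + K1K2/[H⁺]²) = 1 / (1 + 10^+1.93 + 10^-0.10)
   = 1 / (1 + 85.114 + 0.79433) = 1/86.908 = 0.01151
[CO2*] = α₀ × DIC = 0.01151 × 4.69 = 0.05397 mmol/L
pCO2 = [CO2*]/KH = 5.397×10^-5 / 4.074×10^-2 = 1320 μatm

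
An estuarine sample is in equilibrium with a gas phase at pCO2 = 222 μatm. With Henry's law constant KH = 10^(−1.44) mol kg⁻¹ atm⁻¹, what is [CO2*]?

[CO2*] = 8.06 μmol/kg

KH = 10^(−1.44) = 3.631×10^-2 mol kg⁻¹ atm⁻¹
[CO2*] = KH · pCO2 = 3.631×10^-2 × 222×10^-6 atm = 8.06×10^-6 mol/kg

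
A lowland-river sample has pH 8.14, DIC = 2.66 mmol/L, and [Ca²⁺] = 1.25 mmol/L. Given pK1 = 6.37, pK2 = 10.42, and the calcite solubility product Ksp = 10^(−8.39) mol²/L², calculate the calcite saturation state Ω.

Ω = 4.19

α₂ = 1 / (1 + [H⁺]/K2 + [H⁺]²/(K1K2)) = 1 / (1 + 10^+2.28 + 10^+0.51)
   = 1 / (1 + 190.55 + 3.2359) = 1/194.78 = 0.005134
[CO3²⁻] = α₂ × DIC = 0.005134 × 2.66 = 0.01366 mmol/L = 13.66 μmol/L
Ksp = 10^(−8.39) = 4.074×10^-9
Ω = [Ca²⁺][CO3²⁻]/Ksp = (1.25×10^-3)(1.366×10^-5) / 4.074×10^-9 = 4.19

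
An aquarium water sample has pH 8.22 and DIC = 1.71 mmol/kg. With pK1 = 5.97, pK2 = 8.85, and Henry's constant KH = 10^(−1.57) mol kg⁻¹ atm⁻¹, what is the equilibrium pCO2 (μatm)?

α₀ = 1 / (1 + K1/[H⁺] + K1K2/[H⁺]²) = 1 / (1 + 10^+2.25 + 10^+1.62)
   = 1 / (1 + 177.83 + 41.687) = 1/220.51 = 0.004535
[CO2*] = α₀ × DIC = 0.004535 × 1.71 = 0.007755 mmol/kg = 7.755 μmol/kg
pCO2 = [CO2*]/KH = 7.755×10^-6 / 2.692×10^-2 = 288 μatm

pCO2 = 288 μatm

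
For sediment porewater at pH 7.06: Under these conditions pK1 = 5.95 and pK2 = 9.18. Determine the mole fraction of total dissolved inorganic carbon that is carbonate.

α₂ = 1 / (1 + [H⁺]/K2 + [H⁺]²/(K1K2)) = 1 / (1 + 10^+2.12 + 10^+1.01)
   = 1 / (1 + 131.83 + 10.233) = 1/143.06 = 0.006990

α₂ = 0.00699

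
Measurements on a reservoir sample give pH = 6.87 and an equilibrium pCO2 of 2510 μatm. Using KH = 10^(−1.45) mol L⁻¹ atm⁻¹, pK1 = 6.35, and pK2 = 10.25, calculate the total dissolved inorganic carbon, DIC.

[CO2*] = KH · pCO2 = 10^(−1.45) × 2510×10^-6 = 8.906×10^-5 mol/L
α₀ = 1/(1 + K1/[H⁺] + K1K2/[H⁺]²) = 1/(1 + 10^+0.52 + 10^-2.86) = 0.2319
DIC = [CO2*]/α₀ = 8.906×10^-5 / 0.2319 = 0.384 mmol/L

DIC = 0.384 mmol/L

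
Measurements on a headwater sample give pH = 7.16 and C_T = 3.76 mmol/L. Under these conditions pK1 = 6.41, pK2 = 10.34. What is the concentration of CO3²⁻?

α₂ = 1 / (1 + [H⁺]/K2 + [H⁺]²/(K1K2)) = 1 / (1 + 10^+3.18 + 10^+2.43)
   = 1 / (1 + 1513.6 + 269.15) = 1/1783.7 = 0.0005606
[CO3²⁻] = α₂ × DIC = 0.0005606 × 3.76 = 0.00211 mmol/L = 2.11 μmol/L

[CO3²⁻] = 2.11 μmol/L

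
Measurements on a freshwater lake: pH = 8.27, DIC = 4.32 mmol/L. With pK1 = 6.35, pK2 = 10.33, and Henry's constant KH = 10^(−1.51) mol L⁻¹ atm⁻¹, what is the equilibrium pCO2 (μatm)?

pCO2 = 1650 μatm

α₀ = 1 / (1 + K1/[H⁺] + K1K2/[H⁺]²) = 1 / (1 + 10^+1.92 + 10^-0.14)
   = 1 / (1 + 83.176 + 0.72444) = 1/84.901 = 0.01178
[CO2*] = α₀ × DIC = 0.01178 × 4.32 = 0.05088 mmol/L
pCO2 = [CO2*]/KH = 5.088×10^-5 / 3.090×10^-2 = 1650 μatm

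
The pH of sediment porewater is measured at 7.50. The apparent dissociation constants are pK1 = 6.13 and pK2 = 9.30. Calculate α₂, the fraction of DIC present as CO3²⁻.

α₂ = 0.0150

α₂ = 1 / (1 + [H⁺]/K2 + [H⁺]²/(K1K2)) = 1 / (1 + 10^+1.80 + 10^+0.43)
   = 1 / (1 + 63.096 + 2.6915) = 1/66.787 = 0.01497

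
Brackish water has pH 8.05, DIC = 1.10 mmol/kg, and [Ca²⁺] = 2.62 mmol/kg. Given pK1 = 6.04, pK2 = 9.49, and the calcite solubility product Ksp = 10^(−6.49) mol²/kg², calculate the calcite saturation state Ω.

α₂ = 1 / (1 + [H⁺]/K2 + [H⁺]²/(K1K2)) = 1 / (1 + 10^+1.44 + 10^-0.57)
   = 1 / (1 + 27.542 + 0.26915) = 1/28.811 = 0.03471
[CO3²⁻] = α₂ × DIC = 0.03471 × 1.10 = 0.03818 mmol/kg
Ksp = 10^(−6.49) = 3.236×10^-7
Ω = [Ca²⁺][CO3²⁻]/Ksp = (2.62×10^-3)(3.818×10^-5) / 3.236×10^-7 = 0.309

Ω = 0.309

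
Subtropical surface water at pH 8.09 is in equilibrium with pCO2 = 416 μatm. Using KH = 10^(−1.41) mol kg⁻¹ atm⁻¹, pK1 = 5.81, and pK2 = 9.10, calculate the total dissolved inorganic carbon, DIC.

DIC = 3.40 mmol/kg

[CO2*] = KH · pCO2 = 10^(−1.41) × 416×10^-6 = 1.618×10^-5 mol/kg
α₀ = 1/(1 + K1/[H⁺] + K1K2/[H⁺]²) = 1/(1 + 10^+2.28 + 10^+1.27) = 0.004758
DIC = [CO2*]/α₀ = 1.618×10^-5 / 0.004758 = 3.40 mmol/kg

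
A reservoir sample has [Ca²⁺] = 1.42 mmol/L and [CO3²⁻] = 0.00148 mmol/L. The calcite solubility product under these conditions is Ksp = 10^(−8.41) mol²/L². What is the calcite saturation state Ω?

Ω = 0.540

Ksp = 10^(−8.41) = 3.890×10^-9
Ω = [Ca²⁺][CO3²⁻]/Ksp = (1.42×10^-3)(0.00148×10^-3) / 3.890×10^-9 = 0.540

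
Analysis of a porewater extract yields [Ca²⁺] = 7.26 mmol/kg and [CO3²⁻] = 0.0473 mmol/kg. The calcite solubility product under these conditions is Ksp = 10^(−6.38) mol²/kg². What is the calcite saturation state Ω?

Ksp = 10^(−6.38) = 4.169×10^-7
Ω = [Ca²⁺][CO3²⁻]/Ksp = (7.26×10^-3)(0.0473×10^-3) / 4.169×10^-7 = 0.824

Ω = 0.824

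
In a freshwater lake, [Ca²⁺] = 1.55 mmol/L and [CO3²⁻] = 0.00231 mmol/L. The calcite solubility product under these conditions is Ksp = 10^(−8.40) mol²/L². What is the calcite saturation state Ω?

Ω = 0.899

Ksp = 10^(−8.40) = 3.981×10^-9
Ω = [Ca²⁺][CO3²⁻]/Ksp = (1.55×10^-3)(0.00231×10^-3) / 3.981×10^-9 = 0.899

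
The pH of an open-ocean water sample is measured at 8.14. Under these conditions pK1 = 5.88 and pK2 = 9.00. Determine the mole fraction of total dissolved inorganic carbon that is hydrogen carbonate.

α₁ = 1 / (1 + [H⁺]/K1 + K2/[H⁺]) = 1 / (1 + 10^-2.26 + 10^-0.86)
   = 1 / (1 + 0.0054954 + 0.13804) = 1/1.1435 = 0.8745

α₁ = 0.874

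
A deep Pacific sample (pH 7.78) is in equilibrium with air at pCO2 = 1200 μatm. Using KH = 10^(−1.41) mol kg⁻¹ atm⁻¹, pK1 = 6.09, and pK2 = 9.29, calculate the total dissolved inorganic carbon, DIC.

DIC = 2.40 mmol/kg

[CO2*] = KH · pCO2 = 10^(−1.41) × 1200×10^-6 = 4.669×10^-5 mol/kg
α₀ = 1/(1 + K1/[H⁺] + K1K2/[H⁺]²) = 1/(1 + 10^+1.69 + 10^+0.18) = 0.01942
DIC = [CO2*]/α₀ = 4.669×10^-5 / 0.01942 = 2.40 mmol/kg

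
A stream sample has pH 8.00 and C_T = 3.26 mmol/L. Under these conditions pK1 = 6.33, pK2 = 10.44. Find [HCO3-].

α₁ = 1 / (1 + [H⁺]/K1 + K2/[H⁺]) = 1 / (1 + 10^-1.67 + 10^-2.44)
   = 1 / (1 + 0.021380 + 0.0036308) = 1/1.0250 = 0.9756
[HCO3⁻] = α₁ × DIC = 0.9756 × 3.26 = 3.18 mmol/L

[HCO3⁻] = 3.18 mmol/L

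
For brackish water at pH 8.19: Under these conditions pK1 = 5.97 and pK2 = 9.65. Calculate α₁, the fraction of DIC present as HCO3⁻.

α₁ = 1 / (1 + [H⁺]/K1 + K2/[H⁺]) = 1 / (1 + 10^-2.22 + 10^-1.46)
   = 1 / (1 + 0.0060256 + 0.034674) = 1/1.0407 = 0.9609

α₁ = 0.961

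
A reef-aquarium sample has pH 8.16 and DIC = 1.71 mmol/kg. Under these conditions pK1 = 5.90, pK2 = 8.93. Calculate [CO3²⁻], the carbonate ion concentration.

α₂ = 1 / (1 + [H⁺]/K2 + [H⁺]²/(K1K2)) = 1 / (1 + 10^+0.77 + 10^-1.49)
   = 1 / (1 + 5.8884 + 0.032359) = 1/6.9208 = 0.1445
[CO3²⁻] = α₂ × DIC = 0.1445 × 1.71 = 0.247 mmol/kg

[CO3²⁻] = 0.247 mmol/kg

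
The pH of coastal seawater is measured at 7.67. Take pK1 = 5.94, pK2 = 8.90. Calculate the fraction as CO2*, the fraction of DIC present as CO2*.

α₀ = 0.0173

α₀ = 1 / (1 + K1/[H⁺] + K1K2/[H⁺]²) = 1 / (1 + 10^+1.73 + 10^+0.50)
   = 1 / (1 + 53.703 + 3.1623) = 1/57.865 = 0.01728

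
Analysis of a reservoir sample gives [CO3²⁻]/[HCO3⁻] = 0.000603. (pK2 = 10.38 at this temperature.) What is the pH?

pH = 7.16

From K2 = [H⁺][CO3²⁻]/[HCO3⁻]:  pH = pK2 + log₁₀([CO3²⁻]/[HCO3⁻])
log₁₀(0.000603) = -3.220
pH = 10.38 + (-3.220) = 7.16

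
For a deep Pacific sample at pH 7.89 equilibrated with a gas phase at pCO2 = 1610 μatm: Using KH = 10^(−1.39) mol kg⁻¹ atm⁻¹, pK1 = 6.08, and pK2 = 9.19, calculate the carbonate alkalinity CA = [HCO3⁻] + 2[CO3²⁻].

[CO2*] = KH · pCO2 = 10^(−1.39) × 1610×10^-6 = 6.559×10^-5 mol/kg
α₀ = 1/(1 + K1/[H⁺] + K1K2/[H⁺]²) = 1/(1 + 10^+1.81 + 10^+0.51) = 0.01453
DIC = [CO2*]/α₀ = 6.559×10^-5 / 0.01453 = 4.513 mmol/kg
CA = (α₁ + 2α₂)·DIC = (0.9384 + 2×0.04703) × 4.513 = 4.66 mmol/kg

CA = 4.66 mmol/kg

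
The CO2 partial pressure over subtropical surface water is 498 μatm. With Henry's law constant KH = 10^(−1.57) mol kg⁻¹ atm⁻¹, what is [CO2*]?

KH = 10^(−1.57) = 2.692×10^-2 mol kg⁻¹ atm⁻¹
[CO2*] = KH · pCO2 = 2.692×10^-2 × 498×10^-6 atm = 1.34×10^-5 mol/kg

[CO2*] = 13.4 μmol/kg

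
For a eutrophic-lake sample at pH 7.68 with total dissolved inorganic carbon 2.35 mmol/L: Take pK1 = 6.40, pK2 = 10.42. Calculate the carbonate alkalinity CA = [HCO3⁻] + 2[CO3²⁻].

CA = 2.24 mmol/L

CA = [HCO3⁻] + 2[CO3²⁻] = (α₁ + 2α₂)·DIC
At pH 7.68: [H⁺]/K1 = 10^-1.28 = 0.052481, K2/[H⁺] = 10^-2.74 = 0.0018197
α₁ = 1/(1 + 0.052481 + 0.0018197) = 1/1.0543 = 0.9485; α₂ = α₁·K2/[H⁺] = 0.001726
α₁ + 2α₂ = 0.9519
CA = 0.9519 × 2.35 = 2.24 mmol/L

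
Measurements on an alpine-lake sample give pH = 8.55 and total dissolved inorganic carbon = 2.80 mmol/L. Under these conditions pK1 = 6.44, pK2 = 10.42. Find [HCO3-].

α₁ = 1 / (1 + [H⁺]/K1 + K2/[H⁺]) = 1 / (1 + 10^-2.11 + 10^-1.87)
   = 1 / (1 + 0.0077625 + 0.013490) = 1/1.0213 = 0.9792
[HCO3⁻] = α₁ × DIC = 0.9792 × 2.80 = 2.74 mmol/L

[HCO3⁻] = 2.74 mmol/L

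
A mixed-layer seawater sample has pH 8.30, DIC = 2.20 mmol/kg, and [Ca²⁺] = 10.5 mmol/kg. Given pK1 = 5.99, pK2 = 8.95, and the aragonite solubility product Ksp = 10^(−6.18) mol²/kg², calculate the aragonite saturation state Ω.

Ω = 6.37

α₂ = 1 / (1 + [H⁺]/K2 + [H⁺]²/(K1K2)) = 1 / (1 + 10^+0.65 + 10^-1.66)
   = 1 / (1 + 4.4668 + 0.021878) = 1/5.4887 = 0.1822
[CO3²⁻] = α₂ × DIC = 0.1822 × 2.20 = 0.4008 mmol/kg
Ksp = 10^(−6.18) = 6.607×10^-7
Ω = [Ca²⁺][CO3²⁻]/Ksp = (10.5×10^-3)(4.008×10^-4) / 6.607×10^-7 = 6.37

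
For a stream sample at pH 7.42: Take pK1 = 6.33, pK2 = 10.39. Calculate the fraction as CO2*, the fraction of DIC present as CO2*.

α₀ = 1 / (1 + K1/[H⁺] + K1K2/[H⁺]²) = 1 / (1 + 10^+1.09 + 10^-1.88)
   = 1 / (1 + 12.303 + 0.013183) = 1/13.316 = 0.07510

α₀ = 0.0751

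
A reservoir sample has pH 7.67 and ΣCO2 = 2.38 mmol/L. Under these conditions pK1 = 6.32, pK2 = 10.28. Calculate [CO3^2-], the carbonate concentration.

α₂ = 1 / (1 + [H⁺]/K2 + [H⁺]²/(K1K2)) = 1 / (1 + 10^+2.61 + 10^+1.26)
   = 1 / (1 + 407.38 + 18.197) = 1/426.58 = 0.002344
[CO3²⁻] = α₂ × DIC = 0.002344 × 2.38 = 0.00558 mmol/L = 5.58 μmol/L

[CO3²⁻] = 5.58 μmol/L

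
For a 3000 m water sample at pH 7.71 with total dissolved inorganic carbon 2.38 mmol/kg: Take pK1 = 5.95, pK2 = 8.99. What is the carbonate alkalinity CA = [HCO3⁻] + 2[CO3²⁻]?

CA = [HCO3⁻] + 2[CO3²⁻] = (α₁ + 2α₂)·DIC
At pH 7.71: [H⁺]/K1 = 10^-1.76 = 0.017378, K2/[H⁺] = 10^-1.28 = 0.052481
α₁ = 1/(1 + 0.017378 + 0.052481) = 1/1.0699 = 0.9347; α₂ = α₁·K2/[H⁺] = 0.04905
α₁ + 2α₂ = 1.0328
CA = 1.0328 × 2.38 = 2.46 mmol/kg

CA = 2.46 mmol/kg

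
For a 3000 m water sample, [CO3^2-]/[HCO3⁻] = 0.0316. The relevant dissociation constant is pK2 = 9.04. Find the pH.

pH = 7.54

From K2 = [H⁺][CO3^2-]/[HCO3⁻]:  pH = pK2 + log₁₀([CO3^2-]/[HCO3⁻])
log₁₀(0.0316) = -1.500
pH = 9.04 + (-1.500) = 7.54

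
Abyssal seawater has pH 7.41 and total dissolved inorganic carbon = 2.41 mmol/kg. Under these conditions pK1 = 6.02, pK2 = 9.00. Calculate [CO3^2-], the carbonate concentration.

α₂ = 1 / (1 + [H⁺]/K2 + [H⁺]²/(K1K2)) = 1 / (1 + 10^+1.59 + 10^+0.20)
   = 1 / (1 + 38.905 + 1.5849) = 1/41.489 = 0.02410
[CO3²⁻] = α₂ × DIC = 0.02410 × 2.41 = 0.0581 mmol/kg

[CO3²⁻] = 0.0581 mmol/kg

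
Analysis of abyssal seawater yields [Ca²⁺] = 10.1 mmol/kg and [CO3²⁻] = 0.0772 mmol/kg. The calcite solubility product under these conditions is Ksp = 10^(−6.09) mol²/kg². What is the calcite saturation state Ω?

Ω = 0.959

Ksp = 10^(−6.09) = 8.128×10^-7
Ω = [Ca²⁺][CO3²⁻]/Ksp = (10.1×10^-3)(0.0772×10^-3) / 8.128×10^-7 = 0.959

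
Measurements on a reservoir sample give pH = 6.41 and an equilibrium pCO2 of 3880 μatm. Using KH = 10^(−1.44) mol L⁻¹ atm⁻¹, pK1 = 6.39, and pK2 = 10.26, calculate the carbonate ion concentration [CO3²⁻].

[CO3²⁻] = 0.0208 μmol/L

[CO2*] = KH · pCO2 = 10^(−1.44) × 3880×10^-6 = 1.409×10^-4 mol/L
α₀ = 1/(1 + K1/[H⁺] + K1K2/[H⁺]²) = 1/(1 + 10^+0.02 + 10^-3.83) = 0.4885
DIC = [CO2*]/α₀ = 1.409×10^-4 / 0.4885 = 0.2884 mmol/L
[CO3²⁻] = α₂·DIC; α₂ = 7.225×10^-5, so [CO3²⁻] = 7.225×10^-5 × 0.2884 = 2.08×10^-5 mmol/L = 0.0208 μmol/L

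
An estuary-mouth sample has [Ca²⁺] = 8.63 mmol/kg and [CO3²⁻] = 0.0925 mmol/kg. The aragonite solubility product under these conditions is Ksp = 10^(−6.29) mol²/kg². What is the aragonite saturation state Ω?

Ksp = 10^(−6.29) = 5.129×10^-7
Ω = [Ca²⁺][CO3²⁻]/Ksp = (8.63×10^-3)(0.0925×10^-3) / 5.129×10^-7 = 1.56

Ω = 1.56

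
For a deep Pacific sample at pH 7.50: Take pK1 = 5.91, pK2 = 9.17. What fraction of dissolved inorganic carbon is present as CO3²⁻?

α₂ = 1 / (1 + [H⁺]/K2 + [H⁺]²/(K1K2)) = 1 / (1 + 10^+1.67 + 10^+0.08)
   = 1 / (1 + 46.774 + 1.2023) = 1/48.976 = 0.02042

α₂ = 0.0204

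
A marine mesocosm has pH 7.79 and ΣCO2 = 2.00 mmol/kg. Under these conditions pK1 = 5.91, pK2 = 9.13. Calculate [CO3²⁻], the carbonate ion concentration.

[CO3²⁻] = 0.0863 mmol/kg

α₂ = 1 / (1 + [H⁺]/K2 + [H⁺]²/(K1K2)) = 1 / (1 + 10^+1.34 + 10^-0.54)
   = 1 / (1 + 21.878 + 0.28840) = 1/23.166 = 0.04317
[CO3²⁻] = α₂ × DIC = 0.04317 × 2.00 = 0.0863 mmol/kg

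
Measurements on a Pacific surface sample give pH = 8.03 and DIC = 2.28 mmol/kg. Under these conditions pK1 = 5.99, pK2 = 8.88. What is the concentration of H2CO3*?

[CO2*] = 18.1 μmol/kg

α₀ = 1 / (1 + K1/[H⁺] + K1K2/[H⁺]²) = 1 / (1 + 10^+2.04 + 10^+1.19)
   = 1 / (1 + 109.65 + 15.488) = 1/126.14 = 0.007928
[CO2*] = α₀ × DIC = 0.007928 × 2.28 = 0.0181 mmol/kg = 18.1 μmol/kg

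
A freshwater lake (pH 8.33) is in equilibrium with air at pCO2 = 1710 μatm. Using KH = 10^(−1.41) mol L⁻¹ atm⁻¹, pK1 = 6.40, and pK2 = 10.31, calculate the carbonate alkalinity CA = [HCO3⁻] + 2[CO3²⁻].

[CO2*] = KH · pCO2 = 10^(−1.41) × 1710×10^-6 = 6.653×10^-5 mol/L
α₀ = 1/(1 + K1/[H⁺] + K1K2/[H⁺]²) = 1/(1 + 10^+1.93 + 10^-0.05) = 0.01149
DIC = [CO2*]/α₀ = 6.653×10^-5 / 0.01149 = 5.788 mmol/L
CA = (α₁ + 2α₂)·DIC = (0.9783 + 2×0.01024) × 5.788 = 5.78 mmol/L

CA = 5.78 mmol/L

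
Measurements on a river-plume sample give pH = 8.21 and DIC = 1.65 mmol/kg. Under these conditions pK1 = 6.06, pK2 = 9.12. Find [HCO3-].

[HCO3⁻] = 1.46 mmol/kg

α₁ = 1 / (1 + [H⁺]/K1 + K2/[H⁺]) = 1 / (1 + 10^-2.15 + 10^-0.91)
   = 1 / (1 + 0.0070795 + 0.12303) = 1/1.1301 = 0.8849
[HCO3⁻] = α₁ × DIC = 0.8849 × 1.65 = 1.46 mmol/kg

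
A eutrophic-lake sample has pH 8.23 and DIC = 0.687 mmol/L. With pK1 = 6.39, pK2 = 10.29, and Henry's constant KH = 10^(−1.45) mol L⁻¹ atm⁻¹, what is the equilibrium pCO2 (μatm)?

α₀ = 1 / (1 + K1/[H⁺] + K1K2/[H⁺]²) = 1 / (1 + 10^+1.84 + 10^-0.22)
   = 1 / (1 + 69.183 + 0.60256) = 1/70.786 = 0.01413
[CO2*] = α₀ × DIC = 0.01413 × 0.687 = 0.009705 mmol/L = 9.705 μmol/L
pCO2 = [CO2*]/KH = 9.705×10^-6 / 3.548×10^-2 = 274 μatm

pCO2 = 274 μatm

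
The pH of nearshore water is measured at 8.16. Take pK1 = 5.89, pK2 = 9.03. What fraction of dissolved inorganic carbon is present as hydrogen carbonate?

α₁ = 0.877

α₁ = 1 / (1 + [H⁺]/K1 + K2/[H⁺]) = 1 / (1 + 10^-2.27 + 10^-0.87)
   = 1 / (1 + 0.0053703 + 0.13490) = 1/1.1403 = 0.8770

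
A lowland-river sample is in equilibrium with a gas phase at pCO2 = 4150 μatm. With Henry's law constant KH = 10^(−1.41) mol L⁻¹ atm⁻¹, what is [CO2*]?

[CO2*] = 161 μmol/L

KH = 10^(−1.41) = 3.890×10^-2 mol L⁻¹ atm⁻¹
[CO2*] = KH · pCO2 = 3.890×10^-2 × 4150×10^-6 atm = 1.61×10^-4 mol/L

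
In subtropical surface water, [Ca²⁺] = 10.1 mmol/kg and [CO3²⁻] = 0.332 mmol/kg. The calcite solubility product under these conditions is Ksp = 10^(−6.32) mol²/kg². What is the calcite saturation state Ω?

Ω = 7.01

Ksp = 10^(−6.32) = 4.786×10^-7
Ω = [Ca²⁺][CO3²⁻]/Ksp = (10.1×10^-3)(0.332×10^-3) / 4.786×10^-7 = 7.01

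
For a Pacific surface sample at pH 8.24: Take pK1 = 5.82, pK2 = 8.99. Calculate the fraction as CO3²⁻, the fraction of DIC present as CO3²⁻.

α₂ = 1 / (1 + [H⁺]/K2 + [H⁺]²/(K1K2)) = 1 / (1 + 10^+0.75 + 10^-1.67)
   = 1 / (1 + 5.6234 + 0.021380) = 1/6.6448 = 0.1505

α₂ = 0.150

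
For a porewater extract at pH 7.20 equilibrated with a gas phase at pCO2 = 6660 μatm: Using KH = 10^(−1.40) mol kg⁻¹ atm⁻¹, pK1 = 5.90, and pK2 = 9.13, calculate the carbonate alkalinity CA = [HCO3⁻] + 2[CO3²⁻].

[CO2*] = KH · pCO2 = 10^(−1.40) × 6660×10^-6 = 2.651×10^-4 mol/kg
α₀ = 1/(1 + K1/[H⁺] + K1K2/[H⁺]²) = 1/(1 + 10^+1.30 + 10^-0.63) = 0.04720
DIC = [CO2*]/α₀ = 2.651×10^-4 / 0.04720 = 5.618 mmol/kg
CA = (α₁ + 2α₂)·DIC = (0.9417 + 2×0.01106) × 5.618 = 5.41 mmol/kg

CA = 5.41 mmol/kg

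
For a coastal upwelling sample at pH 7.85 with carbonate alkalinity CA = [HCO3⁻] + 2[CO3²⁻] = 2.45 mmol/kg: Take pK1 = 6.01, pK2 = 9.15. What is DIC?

DIC = 2.37 mmol/kg

CA = [HCO3⁻] + 2[CO3²⁻] = (α₁ + 2α₂)·DIC
At pH 7.85: [H⁺]/K1 = 10^-1.84 = 0.014454, K2/[H⁺] = 10^-1.30 = 0.050119
α₁ = 1/(1 + 0.014454 + 0.050119) = 1/1.0646 = 0.9393; α₂ = α₁·K2/[H⁺] = 0.04708
α₁ + 2α₂ = 1.0335
DIC = CA / (α₁ + 2α₂) = 2.45 / 1.0335 = 2.37 mmol/kg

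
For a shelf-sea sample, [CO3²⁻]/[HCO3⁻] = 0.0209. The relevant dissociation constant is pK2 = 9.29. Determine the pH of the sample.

From K2 = [H⁺][CO3²⁻]/[HCO3⁻]:  pH = pK2 + log₁₀([CO3²⁻]/[HCO3⁻])
log₁₀(0.0209) = -1.680
pH = 9.29 + (-1.680) = 7.61

pH = 7.61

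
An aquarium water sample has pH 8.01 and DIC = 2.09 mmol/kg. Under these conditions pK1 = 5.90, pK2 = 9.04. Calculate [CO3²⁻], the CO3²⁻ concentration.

α₂ = 1 / (1 + [H⁺]/K2 + [H⁺]²/(K1K2)) = 1 / (1 + 10^+1.03 + 10^-1.08)
   = 1 / (1 + 10.715 + 0.083176) = 1/11.798 = 0.08476
[CO3²⁻] = α₂ × DIC = 0.08476 × 2.09 = 0.177 mmol/kg

[CO3²⁻] = 0.177 mmol/kg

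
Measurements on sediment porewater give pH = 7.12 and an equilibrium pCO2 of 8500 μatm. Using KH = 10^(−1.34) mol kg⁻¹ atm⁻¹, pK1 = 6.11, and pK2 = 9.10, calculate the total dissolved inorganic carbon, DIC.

[CO2*] = KH · pCO2 = 10^(−1.34) × 8500×10^-6 = 3.885×10^-4 mol/kg
α₀ = 1/(1 + K1/[H⁺] + K1K2/[H⁺]²) = 1/(1 + 10^+1.01 + 10^-0.97) = 0.08818
DIC = [CO2*]/α₀ = 3.885×10^-4 / 0.08818 = 4.41 mmol/kg

DIC = 4.41 mmol/kg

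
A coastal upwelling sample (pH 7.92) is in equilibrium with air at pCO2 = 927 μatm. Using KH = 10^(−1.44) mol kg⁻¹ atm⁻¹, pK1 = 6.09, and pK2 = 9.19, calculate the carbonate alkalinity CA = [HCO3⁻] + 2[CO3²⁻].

[CO2*] = KH · pCO2 = 10^(−1.44) × 927×10^-6 = 3.366×10^-5 mol/kg
α₀ = 1/(1 + K1/[H⁺] + K1K2/[H⁺]²) = 1/(1 + 10^+1.83 + 10^+0.56) = 0.01384
DIC = [CO2*]/α₀ = 3.366×10^-5 / 0.01384 = 2.431 mmol/kg
CA = (α₁ + 2α₂)·DIC = (0.9359 + 2×0.05026) × 2.431 = 2.52 mmol/kg

CA = 2.52 mmol/kg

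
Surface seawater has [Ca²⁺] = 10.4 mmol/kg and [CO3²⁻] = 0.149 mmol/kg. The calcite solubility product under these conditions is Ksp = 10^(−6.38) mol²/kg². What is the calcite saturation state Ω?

Ksp = 10^(−6.38) = 4.169×10^-7
Ω = [Ca²⁺][CO3²⁻]/Ksp = (10.4×10^-3)(0.149×10^-3) / 4.169×10^-7 = 3.72

Ω = 3.72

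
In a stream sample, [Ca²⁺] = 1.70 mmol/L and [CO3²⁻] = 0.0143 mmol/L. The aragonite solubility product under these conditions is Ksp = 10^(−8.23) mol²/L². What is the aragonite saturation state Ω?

Ω = 4.13

Ksp = 10^(−8.23) = 5.888×10^-9
Ω = [Ca²⁺][CO3²⁻]/Ksp = (1.70×10^-3)(0.0143×10^-3) / 5.888×10^-9 = 4.13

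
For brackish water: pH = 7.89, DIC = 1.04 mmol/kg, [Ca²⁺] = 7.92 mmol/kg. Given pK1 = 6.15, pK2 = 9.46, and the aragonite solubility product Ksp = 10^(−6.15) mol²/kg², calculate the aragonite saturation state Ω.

Ω = 0.300

α₂ = 1 / (1 + [H⁺]/K2 + [H⁺]²/(K1K2)) = 1 / (1 + 10^+1.57 + 10^-0.17)
   = 1 / (1 + 37.154 + 0.67608) = 1/38.830 = 0.02575
[CO3²⁻] = α₂ × DIC = 0.02575 × 1.04 = 0.02678 mmol/kg
Ksp = 10^(−6.15) = 7.079×10^-7
Ω = [Ca²⁺][CO3²⁻]/Ksp = (7.92×10^-3)(2.678×10^-5) / 7.079×10^-7 = 0.300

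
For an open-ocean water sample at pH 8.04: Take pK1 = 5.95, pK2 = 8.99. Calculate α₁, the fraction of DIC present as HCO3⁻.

α₁ = 0.893

α₁ = 1 / (1 + [H⁺]/K1 + K2/[H⁺]) = 1 / (1 + 10^-2.09 + 10^-0.95)
   = 1 / (1 + 0.0081283 + 0.11220) = 1/1.1203 = 0.8926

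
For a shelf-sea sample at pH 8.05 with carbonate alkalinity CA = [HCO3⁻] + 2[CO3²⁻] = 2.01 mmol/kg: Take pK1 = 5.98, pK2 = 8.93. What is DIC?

DIC = 1.81 mmol/kg

CA = [HCO3⁻] + 2[CO3²⁻] = (α₁ + 2α₂)·DIC
At pH 8.05: [H⁺]/K1 = 10^-2.07 = 0.0085114, K2/[H⁺] = 10^-0.88 = 0.13183
α₁ = 1/(1 + 0.0085114 + 0.13183) = 1/1.1403 = 0.8769; α₂ = α₁·K2/[H⁺] = 0.1156
α₁ + 2α₂ = 1.1081
DIC = CA / (α₁ + 2α₂) = 2.01 / 1.1081 = 1.81 mmol/kg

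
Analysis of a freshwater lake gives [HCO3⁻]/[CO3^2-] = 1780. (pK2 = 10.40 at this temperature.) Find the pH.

From K2 = [H⁺][CO3^2-]/[HCO3⁻]:  pH = pK2 − log₁₀([HCO3⁻]/[CO3^2-])
log₁₀(1780) = +3.250
pH = 10.40 − (+3.250) = 7.15

pH = 7.15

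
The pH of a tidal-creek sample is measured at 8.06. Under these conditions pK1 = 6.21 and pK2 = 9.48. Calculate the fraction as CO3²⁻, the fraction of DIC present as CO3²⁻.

α₂ = 1 / (1 + [H⁺]/K2 + [H⁺]²/(K1K2)) = 1 / (1 + 10^+1.42 + 10^-0.43)
   = 1 / (1 + 26.303 + 0.37154) = 1/27.674 = 0.03613

α₂ = 0.0361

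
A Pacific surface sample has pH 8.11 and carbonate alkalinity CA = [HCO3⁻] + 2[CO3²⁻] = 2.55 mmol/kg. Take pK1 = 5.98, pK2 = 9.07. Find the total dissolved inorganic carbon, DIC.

DIC = 2.34 mmol/kg

CA = [HCO3⁻] + 2[CO3²⁻] = (α₁ + 2α₂)·DIC
At pH 8.11: [H⁺]/K1 = 10^-2.13 = 0.0074131, K2/[H⁺] = 10^-0.96 = 0.10965
α₁ = 1/(1 + 0.0074131 + 0.10965) = 1/1.1171 = 0.8952; α₂ = α₁·K2/[H⁺] = 0.09816
α₁ + 2α₂ = 1.0915
DIC = CA / (α₁ + 2α₂) = 2.55 / 1.0915 = 2.34 mmol/kg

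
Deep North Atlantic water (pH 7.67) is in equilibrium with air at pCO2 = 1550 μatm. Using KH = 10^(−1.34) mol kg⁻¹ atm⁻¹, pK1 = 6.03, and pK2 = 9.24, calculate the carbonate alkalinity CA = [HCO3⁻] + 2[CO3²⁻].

CA = 3.26 mmol/kg

[CO2*] = KH · pCO2 = 10^(−1.34) × 1550×10^-6 = 7.085×10^-5 mol/kg
α₀ = 1/(1 + K1/[H⁺] + K1K2/[H⁺]²) = 1/(1 + 10^+1.64 + 10^+0.07) = 0.02182
DIC = [CO2*]/α₀ = 7.085×10^-5 / 0.02182 = 3.247 mmol/kg
CA = (α₁ + 2α₂)·DIC = (0.9525 + 2×0.02564) × 3.247 = 3.26 mmol/kg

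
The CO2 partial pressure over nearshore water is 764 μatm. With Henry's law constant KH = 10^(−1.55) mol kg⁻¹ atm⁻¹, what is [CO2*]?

[CO2*] = 21.5 μmol/kg

KH = 10^(−1.55) = 2.818×10^-2 mol kg⁻¹ atm⁻¹
[CO2*] = KH · pCO2 = 2.818×10^-2 × 764×10^-6 atm = 2.15×10^-5 mol/kg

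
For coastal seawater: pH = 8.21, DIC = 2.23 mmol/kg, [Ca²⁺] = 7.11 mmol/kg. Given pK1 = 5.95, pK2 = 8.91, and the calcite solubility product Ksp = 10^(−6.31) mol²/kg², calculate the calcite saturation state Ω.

Ω = 5.36

α₂ = 1 / (1 + [H⁺]/K2 + [H⁺]²/(K1K2)) = 1 / (1 + 10^+0.70 + 10^-1.56)
   = 1 / (1 + 5.0119 + 0.027542) = 1/6.0394 = 0.1656
[CO3²⁻] = α₂ × DIC = 0.1656 × 2.23 = 0.3692 mmol/kg
Ksp = 10^(−6.31) = 4.898×10^-7
Ω = [Ca²⁺][CO3²⁻]/Ksp = (7.11×10^-3)(3.692×10^-4) / 4.898×10^-7 = 5.36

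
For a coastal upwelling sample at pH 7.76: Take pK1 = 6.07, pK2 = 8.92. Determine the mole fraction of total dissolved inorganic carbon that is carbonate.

α₂ = 1 / (1 + [H⁺]/K2 + [H⁺]²/(K1K2)) = 1 / (1 + 10^+1.16 + 10^-0.53)
   = 1 / (1 + 14.454 + 0.29512) = 1/15.750 = 0.06349

α₂ = 0.0635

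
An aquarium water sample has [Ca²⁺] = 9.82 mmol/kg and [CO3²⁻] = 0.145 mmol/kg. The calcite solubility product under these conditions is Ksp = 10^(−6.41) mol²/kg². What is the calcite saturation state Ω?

Ω = 3.66

Ksp = 10^(−6.41) = 3.890×10^-7
Ω = [Ca²⁺][CO3²⁻]/Ksp = (9.82×10^-3)(0.145×10^-3) / 3.890×10^-7 = 3.66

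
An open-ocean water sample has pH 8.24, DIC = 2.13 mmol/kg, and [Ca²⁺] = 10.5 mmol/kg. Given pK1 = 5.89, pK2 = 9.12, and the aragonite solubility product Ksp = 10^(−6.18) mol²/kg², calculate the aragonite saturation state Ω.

α₂ = 1 / (1 + [H⁺]/K2 + [H⁺]²/(K1K2)) = 1 / (1 + 10^+0.88 + 10^-1.47)
   = 1 / (1 + 7.5858 + 0.033884) = 1/8.6197 = 0.1160
[CO3²⁻] = α₂ × DIC = 0.1160 × 2.13 = 0.2471 mmol/kg
Ksp = 10^(−6.18) = 6.607×10^-7
Ω = [Ca²⁺][CO3²⁻]/Ksp = (10.5×10^-3)(2.471×10^-4) / 6.607×10^-7 = 3.93

Ω = 3.93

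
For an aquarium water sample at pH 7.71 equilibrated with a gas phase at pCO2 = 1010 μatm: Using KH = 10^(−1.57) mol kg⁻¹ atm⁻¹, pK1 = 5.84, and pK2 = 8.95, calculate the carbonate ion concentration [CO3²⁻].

[CO2*] = KH · pCO2 = 10^(−1.57) × 1010×10^-6 = 2.718×10^-5 mol/kg
α₀ = 1/(1 + K1/[H⁺] + K1K2/[H⁺]²) = 1/(1 + 10^+1.87 + 10^+0.63) = 0.01259
DIC = [CO2*]/α₀ = 2.718×10^-5 / 0.01259 = 2.158 mmol/kg
[CO3²⁻] = α₂·DIC; α₂ = 0.05373, so [CO3²⁻] = 0.05373 × 2.158 = 0.116 mmol/kg

[CO3²⁻] = 0.116 mmol/kg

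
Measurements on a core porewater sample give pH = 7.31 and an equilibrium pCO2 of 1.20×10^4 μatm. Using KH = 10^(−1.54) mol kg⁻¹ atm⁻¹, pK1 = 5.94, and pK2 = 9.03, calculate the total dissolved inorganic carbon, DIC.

DIC = 8.61 mmol/kg

[CO2*] = KH · pCO2 = 10^(−1.54) × 1.20×10^4×10^-6 = 3.461×10^-4 mol/kg
α₀ = 1/(1 + K1/[H⁺] + K1K2/[H⁺]²) = 1/(1 + 10^+1.37 + 10^-0.35) = 0.04018
DIC = [CO2*]/α₀ = 3.461×10^-4 / 0.04018 = 8.61 mmol/kg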